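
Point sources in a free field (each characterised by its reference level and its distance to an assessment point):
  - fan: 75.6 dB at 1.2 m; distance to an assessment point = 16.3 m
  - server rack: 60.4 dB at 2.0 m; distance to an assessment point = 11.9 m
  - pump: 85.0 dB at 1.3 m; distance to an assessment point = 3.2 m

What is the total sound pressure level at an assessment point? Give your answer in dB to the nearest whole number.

Propagate each source to the receiver with L = L_ref − 20·log₁₀(r/r_ref), then add intensities.
fan: 75.6 − 20·log₁₀(16.3/1.2) = 75.6 − 22.66 = 52.94 dB.
server rack: 60.4 − 20·log₁₀(11.9/2.0) = 60.4 − 15.49 = 44.91 dB.
pump: 85.0 − 20·log₁₀(3.2/1.3) = 85.0 − 7.82 = 77.18 dB.
Σ 10^(L/10) = 5.242e+07 → L_total = 10·log₁₀(5.242e+07) = 77.19 dB.

77 dB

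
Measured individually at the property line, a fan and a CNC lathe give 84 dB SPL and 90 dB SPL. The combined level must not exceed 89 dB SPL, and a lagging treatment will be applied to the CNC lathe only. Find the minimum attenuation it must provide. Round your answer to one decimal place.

2.7 dB

The untreated sources together contribute 10^(84/10) = 2.512e+08, i.e. 84.00 dB SPL.
To meet 89 dB SPL overall, the treated CNC lathe may contribute at most 10^(89/10) − 2.512e+08 = 5.431e+08, i.e. 87.35 dB SPL.
Required insertion loss = 90 − 87.35 = 2.65 dB.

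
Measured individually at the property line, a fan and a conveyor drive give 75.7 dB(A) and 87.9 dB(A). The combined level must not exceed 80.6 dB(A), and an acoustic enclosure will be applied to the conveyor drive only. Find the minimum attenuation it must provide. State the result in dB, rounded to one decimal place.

9.0 dB

Everything except the conveyor drive sums to 10^(75.7/10) = 3.715e+07 in linear terms, 75.70 dB(A).
The limit corresponds to 10^(80.6/10) = 1.148e+08; subtracting the fixed part leaves 7.766e+07 for the conveyor drive, i.e. 78.90 dB(A).
So the conveyor drive must be reduced from 87.9 to 78.90 dB(A): IL = 9.00 dB.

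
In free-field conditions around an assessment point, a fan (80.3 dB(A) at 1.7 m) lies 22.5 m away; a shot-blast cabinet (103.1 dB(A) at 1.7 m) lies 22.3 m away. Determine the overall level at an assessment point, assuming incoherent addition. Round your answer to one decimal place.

80.8 dB(A)

Apply inverse-square spreading to bring every level to the receiver, then sum 10^(L/10).
fan: 80.3 − 20·log₁₀(22.5/1.7) = 80.3 − 22.43 = 57.87 dB(A).
shot-blast cabinet: 103.1 − 20·log₁₀(22.3/1.7) = 103.1 − 22.36 = 80.74 dB(A).
Σ 10^(L/10) = 1.193e+08 → L_total = 10·log₁₀(1.193e+08) = 80.77 dB(A).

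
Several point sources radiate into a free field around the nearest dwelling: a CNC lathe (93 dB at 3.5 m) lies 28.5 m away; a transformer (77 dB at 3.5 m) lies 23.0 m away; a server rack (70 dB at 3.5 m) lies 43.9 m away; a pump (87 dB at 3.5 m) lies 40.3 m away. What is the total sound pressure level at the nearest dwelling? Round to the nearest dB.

First find each source's level at the receiver (point-source: −20·log₁₀(r/r_ref)), then combine on an intensity basis.
CNC lathe: 93 − 20·log₁₀(28.5/3.5) = 93 − 18.22 = 74.78 dB.
transformer: 77 − 20·log₁₀(23.0/3.5) = 77 − 16.35 = 60.65 dB.
server rack: 70 − 20·log₁₀(43.9/3.5) = 70 − 21.97 = 48.03 dB.
pump: 87 − 20·log₁₀(40.3/3.5) = 87 − 21.22 = 65.78 dB.
Σ 10^(L/10) = 3.510e+07 → L_total = 10·log₁₀(3.510e+07) = 75.45 dB.

75 dB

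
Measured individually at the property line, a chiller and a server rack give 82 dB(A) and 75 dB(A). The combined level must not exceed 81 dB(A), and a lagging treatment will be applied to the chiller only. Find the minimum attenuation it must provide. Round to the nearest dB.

2 dB

The untreated sources together contribute 10^(75/10) = 3.162e+07, i.e. 75.00 dB(A).
The limit corresponds to 10^(81/10) = 1.259e+08; subtracting the fixed part leaves 9.427e+07 for the chiller, i.e. 79.74 dB(A).
Required insertion loss = 82 − 79.74 = 2.26 dB.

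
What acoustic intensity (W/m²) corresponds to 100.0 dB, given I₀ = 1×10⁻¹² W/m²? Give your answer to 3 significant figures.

0.0100 W/m²

I/I₀ = 10^(100.0/10) = 1e+10, so I = 1e+10 × 10⁻¹² W/m².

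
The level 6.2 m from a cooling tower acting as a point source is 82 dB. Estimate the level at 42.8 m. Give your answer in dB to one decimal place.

Spherical spreading from a point source gives a 20·log₁₀(r₂/r₁) drop.
L₂ = 82 − 20·log₁₀(42.8/6.2) = 82 − 16.781 = 65.22 dB.

65.2 dB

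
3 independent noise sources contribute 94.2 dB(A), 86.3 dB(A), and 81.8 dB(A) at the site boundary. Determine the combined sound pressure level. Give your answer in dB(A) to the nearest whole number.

95 dB(A)

For uncorrelated sources the intensities add, so convert each level to linear form, sum, and take 10·log₁₀ of the total.
Σ 10^(L/10) = 10^(94.2/10) + 10^(86.3/10) + 10^(81.8/10) = 3.208e+09.
L_total = 10·log₁₀(3.208e+09) = 95.06 dB(A).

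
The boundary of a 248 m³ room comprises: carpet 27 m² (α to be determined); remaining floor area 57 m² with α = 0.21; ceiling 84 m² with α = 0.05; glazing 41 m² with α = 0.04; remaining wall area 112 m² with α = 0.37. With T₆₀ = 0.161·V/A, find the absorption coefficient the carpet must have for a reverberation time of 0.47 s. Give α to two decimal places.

0.95

Required total absorption A = 0.161·248/0.47 = 84.95 m².
Absorption from the other surfaces = 57·0.21 + 84·0.05 + 41·0.04 + 112·0.37 = 59.25 m², so the carpet must supply 25.70 m² over 27 m².
α = 25.70/27 = 0.952.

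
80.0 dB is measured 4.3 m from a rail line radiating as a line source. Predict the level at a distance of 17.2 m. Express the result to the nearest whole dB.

Line-source attenuation: ΔL = 10·log₁₀(r₂/r₁) = 10·log₁₀(17.2/4.3) = 6.021 dB.
L₂ = 80.0 − 10·log₁₀(17.2/4.3) = 80.0 − 6.021 = 73.98 dB.

74 dB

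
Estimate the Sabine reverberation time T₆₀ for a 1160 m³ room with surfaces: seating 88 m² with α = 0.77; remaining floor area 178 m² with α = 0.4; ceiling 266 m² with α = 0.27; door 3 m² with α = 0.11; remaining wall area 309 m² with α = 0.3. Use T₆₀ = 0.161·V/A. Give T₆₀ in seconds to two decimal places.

0.61 s

Total absorption A = 88·0.77 + 178·0.4 + 266·0.27 + 3·0.11 + 309·0.3 = 303.81 m² sabins.
T₆₀ = 0.161·V/A = 0.161·1160/303.81 = 0.615 s.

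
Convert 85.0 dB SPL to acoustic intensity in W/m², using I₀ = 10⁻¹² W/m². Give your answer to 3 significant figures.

I/I₀ = 10^(85.0/10) = 3.162e+08, so I = 3.162e+08 × 10⁻¹² W/m².

0.000316 W/m²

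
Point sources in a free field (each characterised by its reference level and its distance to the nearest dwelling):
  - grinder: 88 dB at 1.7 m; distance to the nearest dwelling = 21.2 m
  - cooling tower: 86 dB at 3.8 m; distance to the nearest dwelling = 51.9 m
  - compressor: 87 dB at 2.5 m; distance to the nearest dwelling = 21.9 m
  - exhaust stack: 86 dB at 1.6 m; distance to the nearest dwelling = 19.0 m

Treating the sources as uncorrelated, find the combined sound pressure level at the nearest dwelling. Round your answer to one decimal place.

71.9 dB

Propagate each source to the receiver with L = L_ref − 20·log₁₀(r/r_ref), then add intensities.
grinder: 88 − 20·log₁₀(21.2/1.7) = 88 − 21.92 = 66.08 dB.
cooling tower: 86 − 20·log₁₀(51.9/3.8) = 86 − 22.71 = 63.29 dB.
compressor: 87 − 20·log₁₀(21.9/2.5) = 87 − 18.85 = 68.15 dB.
exhaust stack: 86 − 20·log₁₀(19.0/1.6) = 86 − 21.49 = 64.51 dB.
Σ 10^(L/10) = 1.555e+07 → L_total = 10·log₁₀(1.555e+07) = 71.92 dB.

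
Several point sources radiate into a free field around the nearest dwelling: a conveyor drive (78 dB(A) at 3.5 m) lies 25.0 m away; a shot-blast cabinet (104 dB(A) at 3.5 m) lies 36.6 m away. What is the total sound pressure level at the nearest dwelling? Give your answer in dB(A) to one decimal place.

Propagate each source to the receiver with L = L_ref − 20·log₁₀(r/r_ref), then add intensities.
conveyor drive: 78 − 20·log₁₀(25.0/3.5) = 78 − 17.08 = 60.92 dB(A).
shot-blast cabinet: 104 − 20·log₁₀(36.6/3.5) = 104 − 20.39 = 83.61 dB(A).
Σ 10^(L/10) = 2.309e+08 → L_total = 10·log₁₀(2.309e+08) = 83.64 dB(A).

83.6 dB(A)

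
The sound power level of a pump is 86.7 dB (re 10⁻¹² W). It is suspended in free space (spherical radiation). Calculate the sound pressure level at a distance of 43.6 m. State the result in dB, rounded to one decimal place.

The power spreads over a sphere of area 4π·r², so L_p = L_w − 10·log₁₀(4π·r²).
4π·r² = 2.389e+04 m², 10·log₁₀ of that is 43.782 dB.
L_p = 86.7 − 43.782 = 42.92 dB.

42.9 dB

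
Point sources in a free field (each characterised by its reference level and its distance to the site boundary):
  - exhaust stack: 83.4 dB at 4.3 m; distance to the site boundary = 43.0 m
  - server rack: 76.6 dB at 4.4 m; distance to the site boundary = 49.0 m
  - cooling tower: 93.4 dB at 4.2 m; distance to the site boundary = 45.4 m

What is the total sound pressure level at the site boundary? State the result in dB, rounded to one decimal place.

73.3 dB

Propagate each source to the receiver with L = L_ref − 20·log₁₀(r/r_ref), then add intensities.
exhaust stack: 83.4 − 20·log₁₀(43.0/4.3) = 83.4 − 20.00 = 63.40 dB.
server rack: 76.6 − 20·log₁₀(49.0/4.4) = 76.6 − 20.93 = 55.67 dB.
cooling tower: 93.4 − 20·log₁₀(45.4/4.2) = 93.4 − 20.68 = 72.72 dB.
Σ 10^(L/10) = 2.128e+07 → L_total = 10·log₁₀(2.128e+07) = 73.28 dB.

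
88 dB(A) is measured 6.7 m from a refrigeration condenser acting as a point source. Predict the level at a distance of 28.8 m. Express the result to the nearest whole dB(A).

75 dB(A)

Spherical spreading from a point source gives a 20·log₁₀(r₂/r₁) drop.
L₂ = 88 − 20·log₁₀(28.8/6.7) = 88 − 12.666 = 75.33 dB(A).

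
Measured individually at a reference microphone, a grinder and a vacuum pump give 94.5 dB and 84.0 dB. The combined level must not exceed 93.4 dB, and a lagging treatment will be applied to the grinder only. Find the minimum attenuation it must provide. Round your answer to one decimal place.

1.6 dB

Fixed contribution from the other source: Σ 10^(L/10) = 10^(84.0/10) = 2.512e+08 (84.00 dB).
The limit corresponds to 10^(93.4/10) = 2.188e+09; subtracting the fixed part leaves 1.937e+09 for the grinder, i.e. 92.87 dB.
Required insertion loss = 94.5 − 92.87 = 1.63 dB.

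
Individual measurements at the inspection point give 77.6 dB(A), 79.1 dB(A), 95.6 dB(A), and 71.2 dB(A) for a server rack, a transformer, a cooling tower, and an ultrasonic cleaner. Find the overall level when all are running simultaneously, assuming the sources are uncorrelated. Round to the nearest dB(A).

For uncorrelated sources the intensities add, so convert each level to linear form, sum, and take 10·log₁₀ of the total.
Σ 10^(L/10) = 10^(77.6/10) + 10^(79.1/10) + 10^(95.6/10) + 10^(71.2/10) = 3.783e+09.
L_total = 10·log₁₀(3.783e+09) = 95.78 dB(A).

96 dB(A)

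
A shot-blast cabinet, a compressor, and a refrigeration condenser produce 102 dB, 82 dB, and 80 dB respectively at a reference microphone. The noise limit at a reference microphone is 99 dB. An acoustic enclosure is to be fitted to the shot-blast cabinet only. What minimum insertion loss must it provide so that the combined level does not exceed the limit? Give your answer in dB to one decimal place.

3.1 dB

Fixed contribution from the other sources: Σ 10^(L/10) = 10^(82/10) + 10^(80/10) = 2.585e+08 (84.12 dB).
To meet 99 dB overall, the treated shot-blast cabinet may contribute at most 10^(99/10) − 2.585e+08 = 7.685e+09, i.e. 98.86 dB.
Required insertion loss = 102 − 98.86 = 3.14 dB.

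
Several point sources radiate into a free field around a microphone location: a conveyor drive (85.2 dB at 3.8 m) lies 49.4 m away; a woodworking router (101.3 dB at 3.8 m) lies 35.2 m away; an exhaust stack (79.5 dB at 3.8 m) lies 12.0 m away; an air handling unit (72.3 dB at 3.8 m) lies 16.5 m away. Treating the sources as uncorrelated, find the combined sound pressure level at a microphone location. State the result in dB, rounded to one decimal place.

Propagate each source to the receiver with L = L_ref − 20·log₁₀(r/r_ref), then add intensities.
conveyor drive: 85.2 − 20·log₁₀(49.4/3.8) = 85.2 − 22.28 = 62.92 dB.
woodworking router: 101.3 − 20·log₁₀(35.2/3.8) = 101.3 − 19.34 = 81.96 dB.
exhaust stack: 79.5 − 20·log₁₀(12.0/3.8) = 79.5 − 9.99 = 69.51 dB.
air handling unit: 72.3 − 20·log₁₀(16.5/3.8) = 72.3 − 12.75 = 59.55 dB.
Σ 10^(L/10) = 1.690e+08 → L_total = 10·log₁₀(1.690e+08) = 82.28 dB.

82.3 dB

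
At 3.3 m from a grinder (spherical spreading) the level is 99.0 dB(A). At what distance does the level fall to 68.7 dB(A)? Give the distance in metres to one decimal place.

Point-source spreading drops the level by 20·log₁₀(r₂/r₁); inverting, r₂/r₁ = 10^(ΔL/20).
r₂ = 3.3·10^((99.0−68.7)/20) = 3.3·10^(30.3/20) = 108.02 m.

108.0 m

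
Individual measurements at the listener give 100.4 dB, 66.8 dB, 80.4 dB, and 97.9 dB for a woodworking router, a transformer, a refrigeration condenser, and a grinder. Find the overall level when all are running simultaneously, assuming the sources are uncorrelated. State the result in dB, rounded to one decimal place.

102.4 dB

Incoherent sources combine by intensity addition: L_total = 10·log₁₀(Σ 10^(L_i/10)).
Σ 10^(L/10) = 10^(100.4/10) + 10^(66.8/10) + 10^(80.4/10) + 10^(97.9/10) = 1.725e+10.
L_total = 10·log₁₀(1.725e+10) = 102.37 dB.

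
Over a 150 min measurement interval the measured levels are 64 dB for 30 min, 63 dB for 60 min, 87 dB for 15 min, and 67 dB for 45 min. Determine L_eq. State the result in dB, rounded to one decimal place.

Weight each interval's intensity by its duration and average over T = 150 min:
Σ tᵢ·10^(Lᵢ/10) = 30·10^(64/10) + 60·10^(63/10) + 15·10^(87/10) + 45·10^(67/10) = 7.938e+09.
L_eq = 10·log₁₀(7.938e+09/150) = 77.24 dB.

77.2 dB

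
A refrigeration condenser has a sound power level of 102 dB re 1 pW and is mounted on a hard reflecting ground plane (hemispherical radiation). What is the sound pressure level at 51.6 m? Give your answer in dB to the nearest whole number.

L_p = L_w − 10·log₁₀(2π·r²) with r = 51.6 m.
2π·r² = 1.673e+04 m², 10·log₁₀ of that is 42.235 dB.
L_p = 102 − 42.235 = 59.77 dB.

60 dB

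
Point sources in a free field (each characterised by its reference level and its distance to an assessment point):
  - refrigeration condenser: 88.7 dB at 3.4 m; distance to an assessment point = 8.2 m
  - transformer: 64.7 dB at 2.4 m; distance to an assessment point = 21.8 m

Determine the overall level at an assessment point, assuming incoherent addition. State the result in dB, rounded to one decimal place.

Propagate each source to the receiver with L = L_ref − 20·log₁₀(r/r_ref), then add intensities.
refrigeration condenser: 88.7 − 20·log₁₀(8.2/3.4) = 88.7 − 7.65 = 81.05 dB.
transformer: 64.7 − 20·log₁₀(21.8/2.4) = 64.7 − 19.16 = 45.54 dB.
Σ 10^(L/10) = 1.275e+08 → L_total = 10·log₁₀(1.275e+08) = 81.05 dB.

81.1 dB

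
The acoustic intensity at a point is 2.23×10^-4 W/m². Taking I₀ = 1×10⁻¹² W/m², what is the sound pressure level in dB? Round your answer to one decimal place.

83.5 dB

L = 10·log₁₀(I/I₀) = 10·log₁₀(2.23×10^-4/10⁻¹²) = 10·log₁₀(2.23×10^8).
L = 10·(0.3483 + 8) = 83.48 dB.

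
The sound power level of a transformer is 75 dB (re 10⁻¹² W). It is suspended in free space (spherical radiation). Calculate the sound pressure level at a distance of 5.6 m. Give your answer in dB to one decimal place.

49.0 dB

The power spreads over a sphere of area 4π·r², so L_p = L_w − 10·log₁₀(4π·r²).
4π·r² = 394.1 m², 10·log₁₀ of that is 25.956 dB.
L_p = 75 − 25.956 = 49.04 dB.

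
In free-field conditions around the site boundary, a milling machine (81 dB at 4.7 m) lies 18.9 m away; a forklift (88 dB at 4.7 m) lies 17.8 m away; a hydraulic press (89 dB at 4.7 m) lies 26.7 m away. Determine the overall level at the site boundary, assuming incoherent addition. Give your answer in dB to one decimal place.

78.8 dB

First find each source's level at the receiver (point-source: −20·log₁₀(r/r_ref)), then combine on an intensity basis.
milling machine: 81 − 20·log₁₀(18.9/4.7) = 81 − 12.09 = 68.91 dB.
forklift: 88 − 20·log₁₀(17.8/4.7) = 88 − 11.57 = 76.43 dB.
hydraulic press: 89 − 20·log₁₀(26.7/4.7) = 89 − 15.09 = 73.91 dB.
Σ 10^(L/10) = 7.639e+07 → L_total = 10·log₁₀(7.639e+07) = 78.83 dB.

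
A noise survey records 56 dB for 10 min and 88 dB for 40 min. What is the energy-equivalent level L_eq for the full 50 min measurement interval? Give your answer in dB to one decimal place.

The energy average is taken in the linear domain: L_eq = 10·log₁₀[(Σ tᵢ·10^(Lᵢ/10))/T], T = 50 min.
Σ tᵢ·10^(Lᵢ/10) = 10·10^(56/10) + 40·10^(88/10) = 2.524e+10.
L_eq = 10·log₁₀(2.524e+10/50) = 87.03 dB.

87.0 dB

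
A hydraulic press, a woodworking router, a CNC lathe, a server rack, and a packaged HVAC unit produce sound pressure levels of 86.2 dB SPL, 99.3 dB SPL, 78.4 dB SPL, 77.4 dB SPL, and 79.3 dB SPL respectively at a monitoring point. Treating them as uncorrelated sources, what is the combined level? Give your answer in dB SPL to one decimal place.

For uncorrelated sources the intensities add, so convert each level to linear form, sum, and take 10·log₁₀ of the total.
Σ 10^(L/10) = 10^(86.2/10) + 10^(99.3/10) + 10^(78.4/10) + 10^(77.4/10) + 10^(79.3/10) = 9.138e+09.
L_total = 10·log₁₀(9.138e+09) = 99.61 dB SPL.

99.6 dB SPL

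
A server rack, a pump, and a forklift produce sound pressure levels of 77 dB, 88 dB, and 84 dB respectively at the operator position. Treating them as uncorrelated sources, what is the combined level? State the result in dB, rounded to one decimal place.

89.7 dB

Incoherent sources combine by intensity addition: L_total = 10·log₁₀(Σ 10^(L_i/10)).
Σ 10^(L/10) = 10^(77/10) + 10^(88/10) + 10^(84/10) = 9.323e+08.
L_total = 10·log₁₀(9.323e+08) = 89.70 dB.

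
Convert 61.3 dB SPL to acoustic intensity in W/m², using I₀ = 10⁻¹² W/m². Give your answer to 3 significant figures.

I/I₀ = 10^(61.3/10) = 1.349e+06, so I = 1.349e+06 × 10⁻¹² W/m².

1.35e-06 W/m²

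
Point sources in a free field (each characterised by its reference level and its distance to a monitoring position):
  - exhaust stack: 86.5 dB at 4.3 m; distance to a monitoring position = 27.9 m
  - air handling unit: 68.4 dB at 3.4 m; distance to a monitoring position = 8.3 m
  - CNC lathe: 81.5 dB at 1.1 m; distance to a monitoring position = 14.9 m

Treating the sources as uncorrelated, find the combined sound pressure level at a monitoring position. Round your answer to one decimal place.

First find each source's level at the receiver (point-source: −20·log₁₀(r/r_ref)), then combine on an intensity basis.
exhaust stack: 86.5 − 20·log₁₀(27.9/4.3) = 86.5 − 16.24 = 70.26 dB.
air handling unit: 68.4 − 20·log₁₀(8.3/3.4) = 68.4 − 7.75 = 60.65 dB.
CNC lathe: 81.5 − 20·log₁₀(14.9/1.1) = 81.5 − 22.64 = 58.86 dB.
Σ 10^(L/10) = 1.254e+07 → L_total = 10·log₁₀(1.254e+07) = 70.98 dB.

71.0 dB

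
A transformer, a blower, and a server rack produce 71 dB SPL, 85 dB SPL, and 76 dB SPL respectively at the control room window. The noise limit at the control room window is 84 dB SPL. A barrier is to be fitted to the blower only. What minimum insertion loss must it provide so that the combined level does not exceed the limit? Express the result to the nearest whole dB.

2 dB

Fixed contribution from the other sources: Σ 10^(L/10) = 10^(71/10) + 10^(76/10) = 5.240e+07 (77.19 dB SPL).
The limit corresponds to 10^(84/10) = 2.512e+08; subtracting the fixed part leaves 1.988e+08 for the blower, i.e. 82.98 dB SPL.
So the blower must be reduced from 85 to 82.98 dB SPL: IL = 2.02 dB.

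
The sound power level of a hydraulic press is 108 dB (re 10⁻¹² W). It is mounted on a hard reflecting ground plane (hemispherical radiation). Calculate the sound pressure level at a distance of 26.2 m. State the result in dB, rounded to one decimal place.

71.7 dB

L_p = L_w − 10·log₁₀(2π·r²) with r = 26.2 m.
2π·r² = 4313 m², 10·log₁₀ of that is 36.348 dB.
L_p = 108 − 36.348 = 71.65 dB.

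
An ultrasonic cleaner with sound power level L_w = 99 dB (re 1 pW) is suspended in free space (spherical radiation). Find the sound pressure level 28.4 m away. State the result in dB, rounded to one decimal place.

58.9 dB

L_p = L_w − 10·log₁₀(4π·r²) with r = 28.4 m.
4π·r² = 1.014e+04 m², 10·log₁₀ of that is 40.058 dB.
L_p = 99 − 40.058 = 58.94 dB.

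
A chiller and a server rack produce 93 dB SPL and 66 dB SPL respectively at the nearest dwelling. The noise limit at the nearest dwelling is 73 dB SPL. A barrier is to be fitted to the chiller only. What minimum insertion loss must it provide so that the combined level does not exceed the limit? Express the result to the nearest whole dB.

The untreated sources together contribute 10^(66/10) = 3.981e+06, i.e. 66.00 dB SPL.
To meet 73 dB SPL overall, the treated chiller may contribute at most 10^(73/10) − 3.981e+06 = 1.597e+07, i.e. 72.03 dB SPL.
So the chiller must be reduced from 93 to 72.03 dB SPL: IL = 20.97 dB.

21 dB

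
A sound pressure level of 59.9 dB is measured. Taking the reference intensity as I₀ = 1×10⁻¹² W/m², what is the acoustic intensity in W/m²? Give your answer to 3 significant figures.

I = I₀·10^(L/10) = 10⁻¹² × 10^(59.9/10) = 10^(-6.010).

9.77e-07 W/m²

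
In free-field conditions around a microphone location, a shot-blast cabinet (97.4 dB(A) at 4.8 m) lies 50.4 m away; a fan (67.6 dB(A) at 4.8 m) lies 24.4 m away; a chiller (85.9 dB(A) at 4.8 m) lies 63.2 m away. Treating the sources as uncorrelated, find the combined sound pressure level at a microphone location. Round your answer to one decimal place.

77.2 dB(A)

First find each source's level at the receiver (point-source: −20·log₁₀(r/r_ref)), then combine on an intensity basis.
shot-blast cabinet: 97.4 − 20·log₁₀(50.4/4.8) = 97.4 − 20.42 = 76.98 dB(A).
fan: 67.6 − 20·log₁₀(24.4/4.8) = 67.6 − 14.12 = 53.48 dB(A).
chiller: 85.9 − 20·log₁₀(63.2/4.8) = 85.9 − 22.39 = 63.51 dB(A).
Σ 10^(L/10) = 5.231e+07 → L_total = 10·log₁₀(5.231e+07) = 77.19 dB(A).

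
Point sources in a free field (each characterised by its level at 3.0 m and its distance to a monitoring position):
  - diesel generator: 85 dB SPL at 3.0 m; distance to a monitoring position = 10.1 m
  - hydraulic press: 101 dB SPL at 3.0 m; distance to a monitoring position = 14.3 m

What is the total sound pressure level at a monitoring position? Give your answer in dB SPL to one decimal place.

First find each source's level at the receiver (point-source: −20·log₁₀(r/r_ref)), then combine on an intensity basis.
diesel generator: 85 − 20·log₁₀(10.1/3.0) = 85 − 10.54 = 74.46 dB SPL.
hydraulic press: 101 − 20·log₁₀(14.3/3.0) = 101 − 13.56 = 87.44 dB SPL.
Σ 10^(L/10) = 5.820e+08 → L_total = 10·log₁₀(5.820e+08) = 87.65 dB SPL.

87.6 dB SPL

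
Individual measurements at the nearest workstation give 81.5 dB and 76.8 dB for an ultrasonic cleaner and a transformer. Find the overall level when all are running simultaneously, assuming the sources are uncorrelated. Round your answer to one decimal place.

82.8 dB

Incoherent sources combine by intensity addition: L_total = 10·log₁₀(Σ 10^(L_i/10)).
Σ 10^(L/10) = 10^(81.5/10) + 10^(76.8/10) = 1.891e+08.
L_total = 10·log₁₀(1.891e+08) = 82.77 dB.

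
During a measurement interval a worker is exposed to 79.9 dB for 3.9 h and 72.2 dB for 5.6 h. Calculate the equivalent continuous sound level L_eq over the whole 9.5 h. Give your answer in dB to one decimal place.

L_eq = 10·log₁₀[(1/T)·Σ tᵢ·10^(Lᵢ/10)] with T = 9.5 h.
Σ tᵢ·10^(Lᵢ/10) = 3.9·10^(79.9/10) + 5.6·10^(72.2/10) = 4.741e+08.
L_eq = 10·log₁₀(4.741e+08/9.5) = 76.98 dB.

77.0 dB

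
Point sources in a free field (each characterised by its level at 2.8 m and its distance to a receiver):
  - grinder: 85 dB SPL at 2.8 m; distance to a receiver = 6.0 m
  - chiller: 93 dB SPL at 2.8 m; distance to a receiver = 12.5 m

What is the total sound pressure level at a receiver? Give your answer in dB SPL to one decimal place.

82.3 dB SPL

Apply inverse-square spreading to bring every level to the receiver, then sum 10^(L/10).
grinder: 85 − 20·log₁₀(6.0/2.8) = 85 − 6.62 = 78.38 dB SPL.
chiller: 93 − 20·log₁₀(12.5/2.8) = 93 − 13.00 = 80.00 dB SPL.
Σ 10^(L/10) = 1.690e+08 → L_total = 10·log₁₀(1.690e+08) = 82.28 dB SPL.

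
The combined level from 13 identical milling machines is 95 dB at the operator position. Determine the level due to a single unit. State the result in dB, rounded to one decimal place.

83.9 dB

Dividing the total intensity by 13 lowers the level by 10·log₁₀ 13 = 11.139 dB: L₁ = 95 − 11.139.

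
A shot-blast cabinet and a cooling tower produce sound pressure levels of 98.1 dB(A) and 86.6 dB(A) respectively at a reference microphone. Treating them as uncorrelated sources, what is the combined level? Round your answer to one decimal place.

98.4 dB(A)

Incoherent sources combine by intensity addition: L_total = 10·log₁₀(Σ 10^(L_i/10)).
Σ 10^(L/10) = 10^(98.1/10) + 10^(86.6/10) = 6.914e+09.
L_total = 10·log₁₀(6.914e+09) = 98.40 dB(A).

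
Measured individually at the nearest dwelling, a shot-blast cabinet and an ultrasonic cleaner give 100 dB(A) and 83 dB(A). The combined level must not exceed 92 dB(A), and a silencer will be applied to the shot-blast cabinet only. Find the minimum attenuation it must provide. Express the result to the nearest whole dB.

The untreated sources together contribute 10^(83/10) = 1.995e+08, i.e. 83.00 dB(A).
The limit corresponds to 10^(92/10) = 1.585e+09; subtracting the fixed part leaves 1.385e+09 for the shot-blast cabinet, i.e. 91.42 dB(A).
So the shot-blast cabinet must be reduced from 100 to 91.42 dB(A): IL = 8.58 dB.

9 dB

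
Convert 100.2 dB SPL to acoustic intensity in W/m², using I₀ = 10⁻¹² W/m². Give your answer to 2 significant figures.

0.010 W/m²

L = 10·log₁₀(I/I₀) ⇒ I = I₀·10^(L/10) = 10⁻¹² × 10^10.02.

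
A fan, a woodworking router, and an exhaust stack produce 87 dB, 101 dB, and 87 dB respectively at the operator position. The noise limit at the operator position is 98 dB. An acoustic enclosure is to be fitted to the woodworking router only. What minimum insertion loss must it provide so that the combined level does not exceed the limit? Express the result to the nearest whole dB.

Fixed contribution from the other sources: Σ 10^(L/10) = 10^(87/10) + 10^(87/10) = 1.002e+09 (90.01 dB).
The limit corresponds to 10^(98/10) = 6.310e+09; subtracting the fixed part leaves 5.307e+09 for the woodworking router, i.e. 97.25 dB.
Required insertion loss = 101 − 97.25 = 3.75 dB.

4 dB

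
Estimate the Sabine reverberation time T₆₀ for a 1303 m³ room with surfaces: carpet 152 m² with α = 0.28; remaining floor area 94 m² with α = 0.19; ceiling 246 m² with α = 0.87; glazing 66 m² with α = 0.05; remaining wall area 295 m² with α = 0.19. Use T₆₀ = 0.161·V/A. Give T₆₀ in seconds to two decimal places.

A = Σ Sᵢαᵢ = 152·0.28 + 94·0.19 + 246·0.87 + 66·0.05 + 295·0.19 = 333.79 m².
T₆₀ = 0.161·V/A = 0.161·1303/333.79 = 0.628 s.

0.63 s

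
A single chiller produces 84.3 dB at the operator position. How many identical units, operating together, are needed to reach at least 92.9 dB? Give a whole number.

8

N identical sources give L₁ + 10·log₁₀ N, so require 10·log₁₀ N ≥ 92.9 − 84.3 = 8.6 dB.
N ≥ 10^(8.6/10) = 7.244, so N = 8.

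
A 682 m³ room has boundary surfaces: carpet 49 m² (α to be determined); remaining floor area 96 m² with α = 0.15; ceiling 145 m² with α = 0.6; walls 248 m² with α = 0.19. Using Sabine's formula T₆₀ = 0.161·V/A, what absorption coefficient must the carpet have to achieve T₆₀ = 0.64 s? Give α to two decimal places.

A = 0.161·V/T₆₀ = 0.161·682/0.64 = 171.57 m² sabins.
Absorption from the other surfaces = 96·0.15 + 145·0.6 + 248·0.19 = 148.52 m², so the carpet must supply 23.05 m² over 49 m².
α = 23.05/49 = 0.470.

0.47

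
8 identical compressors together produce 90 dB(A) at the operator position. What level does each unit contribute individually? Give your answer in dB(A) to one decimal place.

8 equal contributions raise the level by 10·log₁₀ 8 = 9.031 dB, so each unit alone gives 90 − 9.031.

81.0 dB(A)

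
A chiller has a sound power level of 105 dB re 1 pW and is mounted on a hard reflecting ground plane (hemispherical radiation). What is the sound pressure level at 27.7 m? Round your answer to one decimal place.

The power spreads over a hemisphere of area 2π·r², so L_p = L_w − 10·log₁₀(2π·r²).
2π·r² = 4821 m², 10·log₁₀ of that is 36.831 dB.
L_p = 105 − 36.831 = 68.17 dB.

68.2 dB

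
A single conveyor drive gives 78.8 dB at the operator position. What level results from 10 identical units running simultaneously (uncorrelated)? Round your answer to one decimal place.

N identical incoherent sources raise the level by 10·log₁₀ N.
L_total = 78.8 + 10·log₁₀(10) = 78.8 + 10.000 = 88.80 dB.

88.8 dB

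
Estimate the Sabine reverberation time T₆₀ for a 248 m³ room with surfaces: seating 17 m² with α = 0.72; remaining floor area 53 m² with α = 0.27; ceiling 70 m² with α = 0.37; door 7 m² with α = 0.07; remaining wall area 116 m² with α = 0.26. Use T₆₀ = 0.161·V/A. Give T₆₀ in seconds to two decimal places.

Summing Sᵢαᵢ: 17·0.72 + 53·0.27 + 70·0.37 + 7·0.07 + 116·0.26 = 83.10 m².
T₆₀ = 0.161·V/A = 0.161·248/83.10 = 0.480 s.

0.48 s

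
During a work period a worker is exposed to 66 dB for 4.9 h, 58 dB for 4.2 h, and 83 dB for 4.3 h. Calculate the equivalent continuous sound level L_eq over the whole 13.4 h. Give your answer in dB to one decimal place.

The energy average is taken in the linear domain: L_eq = 10·log₁₀[(Σ tᵢ·10^(Lᵢ/10))/T], T = 13.4 h.
Σ tᵢ·10^(Lᵢ/10) = 4.9·10^(66/10) + 4.2·10^(58/10) + 4.3·10^(83/10) = 8.801e+08.
L_eq = 10·log₁₀(8.801e+08/13.4) = 78.17 dB.

78.2 dB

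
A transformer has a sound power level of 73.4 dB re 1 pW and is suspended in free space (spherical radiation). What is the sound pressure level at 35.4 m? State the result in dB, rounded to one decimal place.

31.4 dB

L_p = L_w − 10·log₁₀(4π·r²) with r = 35.4 m.
4π·r² = 1.575e+04 m², 10·log₁₀ of that is 41.972 dB.
L_p = 73.4 − 41.972 = 31.43 dB.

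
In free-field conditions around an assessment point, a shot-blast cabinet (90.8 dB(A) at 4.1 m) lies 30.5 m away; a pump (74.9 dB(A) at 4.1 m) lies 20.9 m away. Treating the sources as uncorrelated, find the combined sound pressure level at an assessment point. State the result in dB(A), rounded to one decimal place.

73.6 dB(A)

Propagate each source to the receiver with L = L_ref − 20·log₁₀(r/r_ref), then add intensities.
shot-blast cabinet: 90.8 − 20·log₁₀(30.5/4.1) = 90.8 − 17.43 = 73.37 dB(A).
pump: 74.9 − 20·log₁₀(20.9/4.1) = 74.9 − 14.15 = 60.75 dB(A).
Σ 10^(L/10) = 2.291e+07 → L_total = 10·log₁₀(2.291e+07) = 73.60 dB(A).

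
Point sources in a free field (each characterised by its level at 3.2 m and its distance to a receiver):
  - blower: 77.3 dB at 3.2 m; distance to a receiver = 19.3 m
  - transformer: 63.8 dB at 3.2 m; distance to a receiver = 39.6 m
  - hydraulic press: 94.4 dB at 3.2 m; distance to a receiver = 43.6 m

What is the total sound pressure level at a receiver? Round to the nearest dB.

Propagate each source to the receiver with L = L_ref − 20·log₁₀(r/r_ref), then add intensities.
blower: 77.3 − 20·log₁₀(19.3/3.2) = 77.3 − 15.61 = 61.69 dB.
transformer: 63.8 − 20·log₁₀(39.6/3.2) = 63.8 − 21.85 = 41.95 dB.
hydraulic press: 94.4 − 20·log₁₀(43.6/3.2) = 94.4 − 22.69 = 71.71 dB.
Σ 10^(L/10) = 1.633e+07 → L_total = 10·log₁₀(1.633e+07) = 72.13 dB.

72 dB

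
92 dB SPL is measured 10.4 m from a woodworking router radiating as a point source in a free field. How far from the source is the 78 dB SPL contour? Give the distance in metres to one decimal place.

52.1 m

The 14.0 dB drop corresponds to a distance ratio of 10^(14.0/20) for a point source.
r₂ = 10.4·10^((92−78)/20) = 10.4·10^(14.0/20) = 52.12 m.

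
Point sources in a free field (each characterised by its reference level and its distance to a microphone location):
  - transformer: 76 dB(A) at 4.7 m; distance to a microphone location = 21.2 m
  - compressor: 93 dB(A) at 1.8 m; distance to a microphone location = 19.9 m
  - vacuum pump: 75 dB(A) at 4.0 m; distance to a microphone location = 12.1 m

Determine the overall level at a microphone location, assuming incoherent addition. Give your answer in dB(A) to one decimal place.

First find each source's level at the receiver (point-source: −20·log₁₀(r/r_ref)), then combine on an intensity basis.
transformer: 76 − 20·log₁₀(21.2/4.7) = 76 − 13.08 = 62.92 dB(A).
compressor: 93 − 20·log₁₀(19.9/1.8) = 93 − 20.87 = 72.13 dB(A).
vacuum pump: 75 − 20·log₁₀(12.1/4.0) = 75 − 9.61 = 65.39 dB(A).
Σ 10^(L/10) = 2.174e+07 → L_total = 10·log₁₀(2.174e+07) = 73.37 dB(A).

73.4 dB(A)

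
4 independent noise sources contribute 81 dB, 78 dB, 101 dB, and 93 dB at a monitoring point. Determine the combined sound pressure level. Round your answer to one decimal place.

101.7 dB

Incoherent sources combine by intensity addition: L_total = 10·log₁₀(Σ 10^(L_i/10)).
Σ 10^(L/10) = 10^(81/10) + 10^(78/10) + 10^(101/10) + 10^(93/10) = 1.477e+10.
L_total = 10·log₁₀(1.477e+10) = 101.69 dB.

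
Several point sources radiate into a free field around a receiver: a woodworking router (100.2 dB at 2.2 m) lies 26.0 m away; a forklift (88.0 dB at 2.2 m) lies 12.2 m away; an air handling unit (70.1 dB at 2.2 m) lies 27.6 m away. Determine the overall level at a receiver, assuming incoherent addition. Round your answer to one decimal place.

79.8 dB

Apply inverse-square spreading to bring every level to the receiver, then sum 10^(L/10).
woodworking router: 100.2 − 20·log₁₀(26.0/2.2) = 100.2 − 21.45 = 78.75 dB.
forklift: 88.0 − 20·log₁₀(12.2/2.2) = 88.0 − 14.88 = 73.12 dB.
air handling unit: 70.1 − 20·log₁₀(27.6/2.2) = 70.1 − 21.97 = 48.13 dB.
Σ 10^(L/10) = 9.555e+07 → L_total = 10·log₁₀(9.555e+07) = 79.80 dB.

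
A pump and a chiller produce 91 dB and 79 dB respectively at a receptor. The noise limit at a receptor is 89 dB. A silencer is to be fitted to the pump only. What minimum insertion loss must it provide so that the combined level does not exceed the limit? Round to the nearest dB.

Everything except the pump sums to 10^(79/10) = 7.943e+07 in linear terms, 79.00 dB.
To meet 89 dB overall, the treated pump may contribute at most 10^(89/10) − 7.943e+07 = 7.149e+08, i.e. 88.54 dB.
Required insertion loss = 91 − 88.54 = 2.46 dB.

2 dB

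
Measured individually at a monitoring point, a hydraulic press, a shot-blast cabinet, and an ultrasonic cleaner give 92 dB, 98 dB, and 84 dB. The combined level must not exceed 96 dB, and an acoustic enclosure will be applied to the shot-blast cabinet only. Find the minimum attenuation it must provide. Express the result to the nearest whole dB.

Fixed contribution from the other sources: Σ 10^(L/10) = 10^(92/10) + 10^(84/10) = 1.836e+09 (92.64 dB).
The limit corresponds to 10^(96/10) = 3.981e+09; subtracting the fixed part leaves 2.145e+09 for the shot-blast cabinet, i.e. 93.31 dB.
Required insertion loss = 98 − 93.31 = 4.69 dB.

5 dB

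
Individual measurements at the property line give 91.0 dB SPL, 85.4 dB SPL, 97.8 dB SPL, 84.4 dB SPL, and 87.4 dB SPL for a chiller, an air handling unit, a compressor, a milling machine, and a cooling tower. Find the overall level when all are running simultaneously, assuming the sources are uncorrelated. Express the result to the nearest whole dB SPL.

99 dB SPL

For uncorrelated sources the intensities add, so convert each level to linear form, sum, and take 10·log₁₀ of the total.
Σ 10^(L/10) = 10^(91.0/10) + 10^(85.4/10) + 10^(97.8/10) + 10^(84.4/10) + 10^(87.4/10) = 8.456e+09.
L_total = 10·log₁₀(8.456e+09) = 99.27 dB SPL.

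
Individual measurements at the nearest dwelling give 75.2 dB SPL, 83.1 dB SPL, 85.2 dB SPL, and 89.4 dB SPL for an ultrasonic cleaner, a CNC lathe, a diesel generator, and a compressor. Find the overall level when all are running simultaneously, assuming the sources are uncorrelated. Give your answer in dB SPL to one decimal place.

For uncorrelated sources the intensities add, so convert each level to linear form, sum, and take 10·log₁₀ of the total.
Σ 10^(L/10) = 10^(75.2/10) + 10^(83.1/10) + 10^(85.2/10) + 10^(89.4/10) = 1.439e+09.
L_total = 10·log₁₀(1.439e+09) = 91.58 dB SPL.

91.6 dB SPL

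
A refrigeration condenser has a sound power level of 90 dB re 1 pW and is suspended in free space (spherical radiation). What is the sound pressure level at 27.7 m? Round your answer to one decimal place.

Free-field spherical radiation: L_p = L_w − 10·log₁₀(4π·r²), r = 27.7 m.
4π·r² = 9642 m², 10·log₁₀ of that is 39.842 dB.
L_p = 90 − 39.842 = 50.16 dB.

50.2 dB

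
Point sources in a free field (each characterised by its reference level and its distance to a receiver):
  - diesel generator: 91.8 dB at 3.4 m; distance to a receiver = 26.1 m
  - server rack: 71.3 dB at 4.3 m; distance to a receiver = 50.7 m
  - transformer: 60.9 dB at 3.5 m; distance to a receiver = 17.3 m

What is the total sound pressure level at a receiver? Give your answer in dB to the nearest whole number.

Apply inverse-square spreading to bring every level to the receiver, then sum 10^(L/10).
diesel generator: 91.8 − 20·log₁₀(26.1/3.4) = 91.8 − 17.70 = 74.10 dB.
server rack: 71.3 − 20·log₁₀(50.7/4.3) = 71.3 − 21.43 = 49.87 dB.
transformer: 60.9 − 20·log₁₀(17.3/3.5) = 60.9 − 13.88 = 47.02 dB.
Σ 10^(L/10) = 2.583e+07 → L_total = 10·log₁₀(2.583e+07) = 74.12 dB.

74 dB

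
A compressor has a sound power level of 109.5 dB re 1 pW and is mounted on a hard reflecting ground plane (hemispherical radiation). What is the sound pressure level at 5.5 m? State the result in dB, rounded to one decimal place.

L_p = L_w − 10·log₁₀(2π·r²) with r = 5.5 m.
2π·r² = 190.1 m², 10·log₁₀ of that is 22.789 dB.
L_p = 109.5 − 22.789 = 86.71 dB.

86.7 dB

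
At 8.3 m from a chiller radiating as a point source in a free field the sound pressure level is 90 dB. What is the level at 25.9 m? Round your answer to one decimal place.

For a point source, L₂ = L₁ − 20·log₁₀(r₂/r₁).
L₂ = 90 − 20·log₁₀(25.9/8.3) = 90 − 9.884 = 80.12 dB.

80.1 dB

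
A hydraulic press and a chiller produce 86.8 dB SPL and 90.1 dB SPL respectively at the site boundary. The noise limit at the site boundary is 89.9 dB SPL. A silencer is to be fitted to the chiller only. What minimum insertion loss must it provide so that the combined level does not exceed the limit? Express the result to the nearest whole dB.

3 dB

The untreated sources together contribute 10^(86.8/10) = 4.786e+08, i.e. 86.80 dB SPL.
The limit corresponds to 10^(89.9/10) = 9.772e+08; subtracting the fixed part leaves 4.986e+08 for the chiller, i.e. 86.98 dB SPL.
Required insertion loss = 90.1 − 86.98 = 3.12 dB.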